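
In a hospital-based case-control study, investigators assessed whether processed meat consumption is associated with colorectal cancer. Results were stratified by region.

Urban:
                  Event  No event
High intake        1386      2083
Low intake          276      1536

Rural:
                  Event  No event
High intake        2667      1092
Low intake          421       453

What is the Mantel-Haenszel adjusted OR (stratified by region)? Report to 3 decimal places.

OR_MH = Σ(aᵢdᵢ/nᵢ) / Σ(bᵢcᵢ/nᵢ), where nᵢ is the stratum total.
Stratum 1 (Urban): n = 5281; a·d/n = 1386·1536/5281 = 403.1237; b·c/n = 2083·276/5281 = 108.8635
Stratum 2 (Rural): n = 4633; a·d/n = 2667·453/4633 = 260.7708; b·c/n = 1092·421/4633 = 99.2299
OR_MH = (403.1237 + 260.7708) / (108.8635 + 99.2299) = 663.8944 / 208.0933 = 3.19037

3.190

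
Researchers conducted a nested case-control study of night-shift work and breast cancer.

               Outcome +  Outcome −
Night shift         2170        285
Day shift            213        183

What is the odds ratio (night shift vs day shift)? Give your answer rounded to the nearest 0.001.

6.542

Cells: a = 2170, b = 285, c = 213, d = 183.
OR = (a·d)/(b·c) = (2170 × 183) / (285 × 213) = 397110 / 60705 = 6.54164
The odds of breast cancer are about 6.54 times as high in the night shift group.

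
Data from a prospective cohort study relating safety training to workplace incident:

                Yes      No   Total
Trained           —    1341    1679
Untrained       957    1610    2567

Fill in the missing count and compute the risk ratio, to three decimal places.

0.540

The missing cell is in the exposed row: 1679 − 1341 = 338.
So a = 338, b = 1341, c = 957, d = 1610.
RR = [a/(a+b)] / [c/(c+d)] = (338/1679) / (957/2567) = 0.20131/0.37281 = 0.53998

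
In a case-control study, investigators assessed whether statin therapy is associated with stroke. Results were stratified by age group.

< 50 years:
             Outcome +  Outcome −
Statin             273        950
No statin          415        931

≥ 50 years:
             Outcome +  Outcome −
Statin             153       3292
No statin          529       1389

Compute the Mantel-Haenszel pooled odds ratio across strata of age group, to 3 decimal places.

0.290

OR_MH = Σ(aᵢdᵢ/nᵢ) / Σ(bᵢcᵢ/nᵢ), where nᵢ is the stratum total.
Stratum 1 (< 50 years): n = 2569; a·d/n = 273·931/2569 = 98.9346; b·c/n = 950·415/2569 = 153.4644
Stratum 2 (≥ 50 years): n = 5363; a·d/n = 153·1389/5363 = 39.6265; b·c/n = 3292·529/5363 = 324.7190
OR_MH = (98.9346 + 39.6265) / (153.4644 + 324.7190) = 138.5611 / 478.1834 = 0.28977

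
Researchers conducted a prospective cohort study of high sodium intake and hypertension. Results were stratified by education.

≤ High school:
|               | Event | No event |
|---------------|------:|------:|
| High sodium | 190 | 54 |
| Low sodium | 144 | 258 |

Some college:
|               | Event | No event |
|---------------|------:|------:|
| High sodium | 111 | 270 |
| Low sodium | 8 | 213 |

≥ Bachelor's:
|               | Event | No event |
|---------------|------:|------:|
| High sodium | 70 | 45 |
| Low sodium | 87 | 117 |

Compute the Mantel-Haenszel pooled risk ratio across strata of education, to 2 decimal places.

RR_MH = Σ(aᵢ·n₀ᵢ/nᵢ) / Σ(cᵢ·n₁ᵢ/nᵢ), with n₁ᵢ = aᵢ+bᵢ (exposed), n₀ᵢ = cᵢ+dᵢ (unexposed), nᵢ = n₁ᵢ+n₀ᵢ.
Stratum 1 (≤ High school): n₁ = 244, n₀ = 402, n = 646; a·n₀/n = 190·402/646 = 118.2353; c·n₁/n = 144·244/646 = 54.3901
Stratum 2 (Some college): n₁ = 381, n₀ = 221, n = 602; a·n₀/n = 111·221/602 = 40.7492; c·n₁/n = 8·381/602 = 5.0631
Stratum 3 (≥ Bachelor's): n₁ = 115, n₀ = 204, n = 319; a·n₀/n = 70·204/319 = 44.7649; c·n₁/n = 87·115/319 = 31.3636
RR_MH = (118.2353 + 40.7492 + 44.7649) / (54.3901 + 5.0631 + 31.3636) = 203.7494 / 90.8169 = 2.24352

2.24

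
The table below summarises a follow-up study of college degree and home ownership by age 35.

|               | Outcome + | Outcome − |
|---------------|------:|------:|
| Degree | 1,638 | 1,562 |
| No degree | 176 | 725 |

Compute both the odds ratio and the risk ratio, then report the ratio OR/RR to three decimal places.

1.648

Cells: a = 1638, b = 1562, c = 176, d = 725.
OR = (1638·725)/(1562·176) = 1187550/274912 = 4.31975
Risk in exposed = 1638/3200 = 0.51187; risk in unexposed = 176/901 = 0.19534; RR = 2.62045
OR/RR = 4.31975 / 2.62045 = 1.64847
The outcome is not rare, so the OR lies further from 1 than the RR.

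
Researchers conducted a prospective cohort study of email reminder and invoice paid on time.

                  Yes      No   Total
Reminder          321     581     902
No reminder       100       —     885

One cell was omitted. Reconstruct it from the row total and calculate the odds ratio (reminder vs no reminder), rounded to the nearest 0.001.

The missing cell is in the unexposed row: 885 − 100 = 785.
So a = 321, b = 581, c = 100, d = 785.
OR = (a·d)/(b·c) = (321 × 785) / (581 × 100) = 251985 / 58100 = 4.33709

4.337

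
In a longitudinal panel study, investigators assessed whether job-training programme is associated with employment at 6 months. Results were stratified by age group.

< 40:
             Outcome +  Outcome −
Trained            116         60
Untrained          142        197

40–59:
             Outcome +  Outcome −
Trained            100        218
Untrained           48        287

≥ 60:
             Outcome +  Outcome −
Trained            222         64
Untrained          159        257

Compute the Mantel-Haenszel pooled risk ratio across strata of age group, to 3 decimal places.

1.896

RR_MH = Σ(aᵢ·n₀ᵢ/nᵢ) / Σ(cᵢ·n₁ᵢ/nᵢ), with n₁ᵢ = aᵢ+bᵢ (exposed), n₀ᵢ = cᵢ+dᵢ (unexposed), nᵢ = n₁ᵢ+n₀ᵢ.
Stratum 1 (< 40): n₁ = 176, n₀ = 339, n = 515; a·n₀/n = 116·339/515 = 76.3573; c·n₁/n = 142·176/515 = 48.5282
Stratum 2 (40–59): n₁ = 318, n₀ = 335, n = 653; a·n₀/n = 100·335/653 = 51.3017; c·n₁/n = 48·318/653 = 23.3752
Stratum 3 (≥ 60): n₁ = 286, n₀ = 416, n = 702; a·n₀/n = 222·416/702 = 131.5556; c·n₁/n = 159·286/702 = 64.7778
RR_MH = (76.3573 + 51.3017 + 131.5556) / (48.5282 + 23.3752 + 64.7778) = 259.2145 / 136.6811 = 1.89649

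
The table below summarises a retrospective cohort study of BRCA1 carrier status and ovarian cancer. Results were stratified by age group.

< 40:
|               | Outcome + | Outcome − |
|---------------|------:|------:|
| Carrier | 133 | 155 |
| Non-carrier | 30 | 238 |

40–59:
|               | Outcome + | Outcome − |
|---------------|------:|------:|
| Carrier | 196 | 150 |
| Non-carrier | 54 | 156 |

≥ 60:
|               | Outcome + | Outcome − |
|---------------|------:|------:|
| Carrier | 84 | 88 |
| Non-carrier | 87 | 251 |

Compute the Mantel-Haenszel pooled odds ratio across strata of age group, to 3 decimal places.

OR_MH = Σ(aᵢdᵢ/nᵢ) / Σ(bᵢcᵢ/nᵢ), where nᵢ is the stratum total.
Stratum 1 (< 40): n = 556; a·d/n = 133·238/556 = 56.9317; b·c/n = 155·30/556 = 8.3633
Stratum 2 (40–59): n = 556; a·d/n = 196·156/556 = 54.9928; b·c/n = 150·54/556 = 14.5683
Stratum 3 (≥ 60): n = 510; a·d/n = 84·251/510 = 41.3412; b·c/n = 88·87/510 = 15.0118
OR_MH = (56.9317 + 54.9928 + 41.3412) / (8.3633 + 14.5683 + 15.0118) = 153.2656 / 37.9434 = 4.03932

4.039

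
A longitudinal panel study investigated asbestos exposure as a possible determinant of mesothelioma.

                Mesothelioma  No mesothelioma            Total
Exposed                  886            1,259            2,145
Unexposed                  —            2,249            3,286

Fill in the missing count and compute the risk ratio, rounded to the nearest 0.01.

The missing cell is in the unexposed row: 3286 − 2249 = 1037.
So a = 886, b = 1259, c = 1037, d = 2249.
RR = [a/(a+b)] / [c/(c+d)] = (886/2145) / (1037/3286) = 0.41305/0.31558 = 1.30887

1.31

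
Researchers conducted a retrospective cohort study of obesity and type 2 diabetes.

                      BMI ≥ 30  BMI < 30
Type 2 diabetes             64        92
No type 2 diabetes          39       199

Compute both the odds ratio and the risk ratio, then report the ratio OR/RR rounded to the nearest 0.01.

1.81

Reading the table with exposure as columns: a = 64 (BMI ≥ 30, case), b = 39 (BMI ≥ 30, non-case), c = 92 (BMI < 30, case), d = 199.
OR = (64·199)/(39·92) = 12736/3588 = 3.54961
Risk in exposed = 64/103 = 0.62136; risk in unexposed = 92/291 = 0.31615; RR = 1.96539
OR/RR = 3.54961 / 1.96539 = 1.80606
The outcome is not rare, so the OR lies further from 1 than the RR.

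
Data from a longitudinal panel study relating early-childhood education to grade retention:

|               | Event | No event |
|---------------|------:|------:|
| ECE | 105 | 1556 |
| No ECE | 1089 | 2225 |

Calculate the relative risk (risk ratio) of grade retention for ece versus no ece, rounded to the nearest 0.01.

0.19

Cells: a = 105, b = 1556, c = 1089, d = 2225.
Risk in exposed = 105/1661 = 0.06321; risk in unexposed = 1089/3314 = 0.32861.
RR = 0.06321 / 0.32861 = 0.19237
The risk is 81% lower among the exposed than among the unexposed.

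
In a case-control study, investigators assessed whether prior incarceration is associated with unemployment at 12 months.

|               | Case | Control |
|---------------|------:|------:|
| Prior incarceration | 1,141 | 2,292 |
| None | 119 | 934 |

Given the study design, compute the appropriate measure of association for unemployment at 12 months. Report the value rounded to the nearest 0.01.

3.91

Cells: a = 1141, b = 2292, c = 119, d = 934.
This is a case-control study: participants were sampled on outcome status, so risks in the source population cannot be estimated directly — relative risk is not valid here. The odds ratio is the appropriate measure.
OR = (a·d)/(b·c) = (1141 × 934) / (2292 × 119) = 1065694 / 272748 = 3.90725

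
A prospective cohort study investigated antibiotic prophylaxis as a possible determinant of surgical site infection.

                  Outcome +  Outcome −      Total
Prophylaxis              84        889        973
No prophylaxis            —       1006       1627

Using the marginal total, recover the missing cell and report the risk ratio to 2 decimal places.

The missing cell is in the unexposed row: 1627 − 1006 = 621.
So a = 84, b = 889, c = 621, d = 1006.
RR = [a/(a+b)] / [c/(c+d)] = (84/973) / (621/1627) = 0.08633/0.38168 = 0.22618

0.23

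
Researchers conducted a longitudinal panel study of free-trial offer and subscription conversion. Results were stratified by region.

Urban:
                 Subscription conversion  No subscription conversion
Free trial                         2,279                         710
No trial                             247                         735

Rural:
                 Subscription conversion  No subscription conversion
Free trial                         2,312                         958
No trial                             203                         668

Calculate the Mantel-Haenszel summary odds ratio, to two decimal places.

OR_MH = Σ(aᵢdᵢ/nᵢ) / Σ(bᵢcᵢ/nᵢ), where nᵢ is the stratum total.
Stratum 1 (Urban): n = 3971; a·d/n = 2279·735/3971 = 421.8245; b·c/n = 710·247/3971 = 44.1627
Stratum 2 (Rural): n = 4141; a·d/n = 2312·668/4141 = 372.9573; b·c/n = 958·203/4141 = 46.9631
OR_MH = (421.8245 + 372.9573) / (44.1627 + 46.9631) = 794.7817 / 91.1257 = 8.72181

8.72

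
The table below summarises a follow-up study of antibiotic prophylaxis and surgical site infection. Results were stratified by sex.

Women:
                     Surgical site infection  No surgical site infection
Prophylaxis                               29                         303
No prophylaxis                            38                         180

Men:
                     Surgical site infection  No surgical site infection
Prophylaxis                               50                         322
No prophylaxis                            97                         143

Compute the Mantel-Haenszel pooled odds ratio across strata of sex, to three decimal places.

0.294

OR_MH = Σ(aᵢdᵢ/nᵢ) / Σ(bᵢcᵢ/nᵢ), where nᵢ is the stratum total.
Stratum 1 (Women): n = 550; a·d/n = 29·180/550 = 9.4909; b·c/n = 303·38/550 = 20.9345
Stratum 2 (Men): n = 612; a·d/n = 50·143/612 = 11.6830; b·c/n = 322·97/612 = 51.0359
OR_MH = (9.4909 + 11.6830) / (20.9345 + 51.0359) = 21.1739 / 71.9705 = 0.29420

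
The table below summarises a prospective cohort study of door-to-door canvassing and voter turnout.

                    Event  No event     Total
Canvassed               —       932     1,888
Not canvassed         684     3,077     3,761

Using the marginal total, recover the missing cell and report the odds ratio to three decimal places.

The missing cell is in the exposed row: 1888 − 932 = 956.
So a = 956, b = 932, c = 684, d = 3077.
OR = (a·d)/(b·c) = (956 × 3077) / (932 × 684) = 2941612 / 637488 = 4.61438

4.614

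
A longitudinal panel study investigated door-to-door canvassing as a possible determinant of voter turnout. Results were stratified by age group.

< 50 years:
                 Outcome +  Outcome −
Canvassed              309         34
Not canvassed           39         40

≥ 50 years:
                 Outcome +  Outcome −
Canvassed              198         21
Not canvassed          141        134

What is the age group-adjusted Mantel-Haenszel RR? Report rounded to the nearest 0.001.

1.784

RR_MH = Σ(aᵢ·n₀ᵢ/nᵢ) / Σ(cᵢ·n₁ᵢ/nᵢ), with n₁ᵢ = aᵢ+bᵢ (exposed), n₀ᵢ = cᵢ+dᵢ (unexposed), nᵢ = n₁ᵢ+n₀ᵢ.
Stratum 1 (< 50 years): n₁ = 343, n₀ = 79, n = 422; a·n₀/n = 309·79/422 = 57.8460; c·n₁/n = 39·343/422 = 31.6991
Stratum 2 (≥ 50 years): n₁ = 219, n₀ = 275, n = 494; a·n₀/n = 198·275/494 = 110.2227; c·n₁/n = 141·219/494 = 62.5081
RR_MH = (57.8460 + 110.2227) / (31.6991 + 62.5081) = 168.0686 / 94.2071 = 1.78403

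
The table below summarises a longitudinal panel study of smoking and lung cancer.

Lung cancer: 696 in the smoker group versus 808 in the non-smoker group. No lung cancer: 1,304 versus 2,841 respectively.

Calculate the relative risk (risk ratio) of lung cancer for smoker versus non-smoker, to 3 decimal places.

From the description: a = 696, b = 1304, c = 808, d = 2841.
Risk in exposed = 696/2000 = 0.34800; risk in unexposed = 808/3649 = 0.22143.
RR = 0.34800 / 0.22143 = 1.57160
The risk among the exposed is 1.57 times that among the unexposed.

1.572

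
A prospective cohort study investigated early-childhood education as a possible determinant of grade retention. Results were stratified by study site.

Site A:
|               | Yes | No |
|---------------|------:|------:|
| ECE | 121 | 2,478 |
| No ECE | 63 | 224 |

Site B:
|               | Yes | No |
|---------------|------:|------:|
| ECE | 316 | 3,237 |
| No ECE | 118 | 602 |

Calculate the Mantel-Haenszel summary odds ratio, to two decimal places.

OR_MH = Σ(aᵢdᵢ/nᵢ) / Σ(bᵢcᵢ/nᵢ), where nᵢ is the stratum total.
Stratum 1 (Site A): n = 2886; a·d/n = 121·224/2886 = 9.3915; b·c/n = 2478·63/2886 = 54.0936
Stratum 2 (Site B): n = 4273; a·d/n = 316·602/4273 = 44.5195; b·c/n = 3237·118/4273 = 89.3906
OR_MH = (9.3915 + 44.5195) / (54.0936 + 89.3906) = 53.9111 / 143.4841 = 0.37573

0.38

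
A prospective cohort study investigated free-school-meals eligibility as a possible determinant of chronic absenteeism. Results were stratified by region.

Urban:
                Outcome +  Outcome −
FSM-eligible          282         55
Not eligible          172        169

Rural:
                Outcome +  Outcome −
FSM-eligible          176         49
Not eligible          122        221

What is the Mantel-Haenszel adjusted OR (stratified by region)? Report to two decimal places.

OR_MH = Σ(aᵢdᵢ/nᵢ) / Σ(bᵢcᵢ/nᵢ), where nᵢ is the stratum total.
Stratum 1 (Urban): n = 678; a·d/n = 282·169/678 = 70.2920; b·c/n = 55·172/678 = 13.9528
Stratum 2 (Rural): n = 568; a·d/n = 176·221/568 = 68.4789; b·c/n = 49·122/568 = 10.5246
OR_MH = (70.2920 + 68.4789) / (13.9528 + 10.5246) = 138.7709 / 24.4775 = 5.66934

5.67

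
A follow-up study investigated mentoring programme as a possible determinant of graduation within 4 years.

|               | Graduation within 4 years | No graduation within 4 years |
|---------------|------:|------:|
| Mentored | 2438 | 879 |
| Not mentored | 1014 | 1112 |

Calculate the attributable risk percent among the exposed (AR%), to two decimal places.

Cells: a = 2438, b = 879, c = 1014, d = 1112.
Risk in exposed = 2438/3317 = 0.73500; risk in unexposed = 1014/2126 = 0.47695.
RR = 0.73500/0.47695 = 1.54104
AR% = (RR − 1)/RR × 100 = (1.54104 − 1)/1.54104 × 100 = 35.1087%

35.11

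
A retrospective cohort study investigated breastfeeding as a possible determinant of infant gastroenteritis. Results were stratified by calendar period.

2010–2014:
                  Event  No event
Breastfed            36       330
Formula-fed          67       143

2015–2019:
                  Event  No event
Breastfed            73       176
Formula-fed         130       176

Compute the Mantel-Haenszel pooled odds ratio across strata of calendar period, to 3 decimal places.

0.403

OR_MH = Σ(aᵢdᵢ/nᵢ) / Σ(bᵢcᵢ/nᵢ), where nᵢ is the stratum total.
Stratum 1 (2010–2014): n = 576; a·d/n = 36·143/576 = 8.9375; b·c/n = 330·67/576 = 38.3854
Stratum 2 (2015–2019): n = 555; a·d/n = 73·176/555 = 23.1495; b·c/n = 176·130/555 = 41.2252
OR_MH = (8.9375 + 23.1495) / (38.3854 + 41.2252) = 32.0870 / 79.6106 = 0.40305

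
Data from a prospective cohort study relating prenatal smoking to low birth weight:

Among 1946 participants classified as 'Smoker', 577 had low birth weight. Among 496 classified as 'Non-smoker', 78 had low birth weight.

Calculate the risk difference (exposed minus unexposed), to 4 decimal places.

0.1392

From the description: a = 577, b = 1369, c = 78, d = 418.
Risk in exposed = 577/1946 = 0.296506; risk in unexposed = 78/496 = 0.157258.
Risk difference = 0.296506 − 0.157258 = 0.139248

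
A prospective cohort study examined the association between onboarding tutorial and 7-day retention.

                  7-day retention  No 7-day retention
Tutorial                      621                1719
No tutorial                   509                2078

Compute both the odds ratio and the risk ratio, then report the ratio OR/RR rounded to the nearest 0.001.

Cells: a = 621, b = 1719, c = 509, d = 2078.
OR = (621·2078)/(1719·509) = 1290438/874971 = 1.47484
Risk in exposed = 621/2340 = 0.26538; risk in unexposed = 509/2587 = 0.19675; RR = 1.34882
OR/RR = 1.47484 / 1.34882 = 1.09343
The outcome is not rare, so the OR lies further from 1 than the RR.

1.093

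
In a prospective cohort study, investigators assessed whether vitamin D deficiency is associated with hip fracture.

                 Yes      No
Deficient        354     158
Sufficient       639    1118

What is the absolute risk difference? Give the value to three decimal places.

0.328

Cells: a = 354, b = 158, c = 639, d = 1118.
Risk in exposed = 354/512 = 0.691406; risk in unexposed = 639/1757 = 0.363688.
Risk difference = 0.691406 − 0.363688 = 0.327718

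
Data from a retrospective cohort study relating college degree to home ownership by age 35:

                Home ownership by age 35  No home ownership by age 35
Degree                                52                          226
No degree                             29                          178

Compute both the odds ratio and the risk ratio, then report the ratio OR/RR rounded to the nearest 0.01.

Cells: a = 52, b = 226, c = 29, d = 178.
OR = (52·178)/(226·29) = 9256/6554 = 1.41227
Risk in exposed = 52/278 = 0.18705; risk in unexposed = 29/207 = 0.14010; RR = 1.33515
OR/RR = 1.41227 / 1.33515 = 1.05776
The outcome is not rare, so the OR lies further from 1 than the RR.

1.06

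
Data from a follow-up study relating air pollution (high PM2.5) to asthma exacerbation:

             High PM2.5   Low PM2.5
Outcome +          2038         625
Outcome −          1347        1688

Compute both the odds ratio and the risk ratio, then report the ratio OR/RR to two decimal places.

Reading the table with exposure as columns: a = 2038 (High PM2.5, case), b = 1347 (High PM2.5, non-case), c = 625 (Low PM2.5, case), d = 1688.
OR = (2038·1688)/(1347·625) = 3440144/841875 = 4.08629
Risk in exposed = 2038/3385 = 0.60207; risk in unexposed = 625/2313 = 0.27021; RR = 2.22813
OR/RR = 4.08629 / 2.22813 = 1.83395
The outcome is not rare, so the OR lies further from 1 than the RR.

1.83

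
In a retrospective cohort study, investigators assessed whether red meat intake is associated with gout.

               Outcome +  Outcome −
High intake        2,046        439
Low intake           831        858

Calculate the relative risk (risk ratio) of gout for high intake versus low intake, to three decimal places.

Cells: a = 2046, b = 439, c = 831, d = 858.
Risk in exposed = 2046/2485 = 0.82334; risk in unexposed = 831/1689 = 0.49201.
RR = 0.82334 / 0.49201 = 1.67343
The risk among the exposed is 1.67 times that among the unexposed.

1.673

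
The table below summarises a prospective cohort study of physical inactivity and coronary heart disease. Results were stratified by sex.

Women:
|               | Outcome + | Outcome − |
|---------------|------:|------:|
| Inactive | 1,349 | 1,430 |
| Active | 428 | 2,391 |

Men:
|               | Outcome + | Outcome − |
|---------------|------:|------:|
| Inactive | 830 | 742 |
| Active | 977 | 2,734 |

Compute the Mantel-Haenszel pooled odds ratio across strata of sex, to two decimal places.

OR_MH = Σ(aᵢdᵢ/nᵢ) / Σ(bᵢcᵢ/nᵢ), where nᵢ is the stratum total.
Stratum 1 (Women): n = 5598; a·d/n = 1349·2391/5598 = 576.1806; b·c/n = 1430·428/5598 = 109.3319
Stratum 2 (Men): n = 5283; a·d/n = 830·2734/5283 = 429.5325; b·c/n = 742·977/5283 = 137.2201
OR_MH = (576.1806 + 429.5325) / (109.3319 + 137.2201) = 1005.7131 / 246.5520 = 4.07911

4.08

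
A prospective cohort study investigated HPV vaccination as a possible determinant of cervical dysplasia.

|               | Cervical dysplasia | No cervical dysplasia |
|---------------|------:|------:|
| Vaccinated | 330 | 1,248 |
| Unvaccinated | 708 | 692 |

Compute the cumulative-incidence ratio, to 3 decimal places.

Cells: a = 330, b = 1248, c = 708, d = 692.
Risk in exposed = 330/1578 = 0.20913; risk in unexposed = 708/1400 = 0.50571.
RR = 0.20913 / 0.50571 = 0.41352
The risk is 59% lower among the exposed than among the unexposed.

0.414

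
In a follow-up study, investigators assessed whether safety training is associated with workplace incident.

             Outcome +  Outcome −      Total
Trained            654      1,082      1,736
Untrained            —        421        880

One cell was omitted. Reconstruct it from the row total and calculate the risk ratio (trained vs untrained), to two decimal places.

The missing cell is in the unexposed row: 880 − 421 = 459.
So a = 654, b = 1082, c = 459, d = 421.
RR = [a/(a+b)] / [c/(c+d)] = (654/1736) / (459/880) = 0.37673/0.52159 = 0.72227

0.72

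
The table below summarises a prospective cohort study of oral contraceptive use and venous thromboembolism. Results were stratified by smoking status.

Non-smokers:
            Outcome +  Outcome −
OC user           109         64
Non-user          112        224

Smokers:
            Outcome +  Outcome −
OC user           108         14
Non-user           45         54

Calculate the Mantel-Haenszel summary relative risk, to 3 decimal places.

RR_MH = Σ(aᵢ·n₀ᵢ/nᵢ) / Σ(cᵢ·n₁ᵢ/nᵢ), with n₁ᵢ = aᵢ+bᵢ (exposed), n₀ᵢ = cᵢ+dᵢ (unexposed), nᵢ = n₁ᵢ+n₀ᵢ.
Stratum 1 (Non-smokers): n₁ = 173, n₀ = 336, n = 509; a·n₀/n = 109·336/509 = 71.9528; c·n₁/n = 112·173/509 = 38.0668
Stratum 2 (Smokers): n₁ = 122, n₀ = 99, n = 221; a·n₀/n = 108·99/221 = 48.3801; c·n₁/n = 45·122/221 = 24.8416
RR_MH = (71.9528 + 48.3801) / (38.0668 + 24.8416) = 120.3329 / 62.9084 = 1.91283

1.913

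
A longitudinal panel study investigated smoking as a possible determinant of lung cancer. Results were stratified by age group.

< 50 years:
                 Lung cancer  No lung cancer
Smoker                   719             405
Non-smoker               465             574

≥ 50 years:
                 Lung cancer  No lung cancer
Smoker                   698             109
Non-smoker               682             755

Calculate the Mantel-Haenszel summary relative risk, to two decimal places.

RR_MH = Σ(aᵢ·n₀ᵢ/nᵢ) / Σ(cᵢ·n₁ᵢ/nᵢ), with n₁ᵢ = aᵢ+bᵢ (exposed), n₀ᵢ = cᵢ+dᵢ (unexposed), nᵢ = n₁ᵢ+n₀ᵢ.
Stratum 1 (< 50 years): n₁ = 1124, n₀ = 1039, n = 2163; a·n₀/n = 719·1039/2163 = 345.3726; c·n₁/n = 465·1124/2163 = 241.6366
Stratum 2 (≥ 50 years): n₁ = 807, n₀ = 1437, n = 2244; a·n₀/n = 698·1437/2244 = 446.9813; c·n₁/n = 682·807/2244 = 245.2647
RR_MH = (345.3726 + 446.9813) / (241.6366 + 245.2647) = 792.3539 / 486.9013 = 1.62734

1.63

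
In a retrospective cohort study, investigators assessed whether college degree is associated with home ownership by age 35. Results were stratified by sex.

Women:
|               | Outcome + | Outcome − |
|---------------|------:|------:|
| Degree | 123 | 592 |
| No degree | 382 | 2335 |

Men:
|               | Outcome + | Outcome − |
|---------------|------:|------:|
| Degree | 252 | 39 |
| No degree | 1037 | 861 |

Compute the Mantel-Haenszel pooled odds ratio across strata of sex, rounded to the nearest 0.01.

OR_MH = Σ(aᵢdᵢ/nᵢ) / Σ(bᵢcᵢ/nᵢ), where nᵢ is the stratum total.
Stratum 1 (Women): n = 3432; a·d/n = 123·2335/3432 = 83.6844; b·c/n = 592·382/3432 = 65.8928
Stratum 2 (Men): n = 2189; a·d/n = 252·861/2189 = 99.1192; b·c/n = 39·1037/2189 = 18.4756
OR_MH = (83.6844 + 99.1192) / (65.8928 + 18.4756) = 182.8037 / 84.3683 = 2.16673

2.17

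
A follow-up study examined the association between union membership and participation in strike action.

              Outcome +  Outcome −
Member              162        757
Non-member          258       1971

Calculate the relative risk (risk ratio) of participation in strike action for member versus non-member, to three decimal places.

1.523

Cells: a = 162, b = 757, c = 258, d = 1971.
Risk in exposed = 162/919 = 0.17628; risk in unexposed = 258/2229 = 0.11575.
RR = 0.17628 / 0.11575 = 1.52296
The risk among the exposed is 1.52 times that among the unexposed.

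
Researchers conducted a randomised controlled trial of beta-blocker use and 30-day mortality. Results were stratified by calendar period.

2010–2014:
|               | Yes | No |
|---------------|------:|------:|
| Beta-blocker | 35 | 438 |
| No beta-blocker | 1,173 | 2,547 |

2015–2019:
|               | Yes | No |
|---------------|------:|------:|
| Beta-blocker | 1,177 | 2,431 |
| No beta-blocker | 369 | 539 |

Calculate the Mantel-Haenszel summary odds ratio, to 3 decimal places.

0.504

OR_MH = Σ(aᵢdᵢ/nᵢ) / Σ(bᵢcᵢ/nᵢ), where nᵢ is the stratum total.
Stratum 1 (2010–2014): n = 4193; a·d/n = 35·2547/4193 = 21.2604; b·c/n = 438·1173/4193 = 122.5314
Stratum 2 (2015–2019): n = 4516; a·d/n = 1177·539/4516 = 140.4790; b·c/n = 2431·369/4516 = 198.6357
OR_MH = (21.2604 + 140.4790) / (122.5314 + 198.6357) = 161.7394 / 321.1671 = 0.50360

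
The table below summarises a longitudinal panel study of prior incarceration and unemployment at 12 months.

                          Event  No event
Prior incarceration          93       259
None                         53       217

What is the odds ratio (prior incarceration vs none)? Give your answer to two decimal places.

Cells: a = 93, b = 259, c = 53, d = 217.
OR = (a·d)/(b·c) = (93 × 217) / (259 × 53) = 20181 / 13727 = 1.47017
The odds of unemployment at 12 months are about 1.47 times as high in the prior incarceration group.

1.47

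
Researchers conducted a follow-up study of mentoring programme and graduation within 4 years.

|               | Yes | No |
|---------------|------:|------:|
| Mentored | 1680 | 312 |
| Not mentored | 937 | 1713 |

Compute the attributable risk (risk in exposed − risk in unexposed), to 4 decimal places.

Cells: a = 1680, b = 312, c = 937, d = 1713.
Risk in exposed = 1680/1992 = 0.843373; risk in unexposed = 937/2650 = 0.353585.
Risk difference = 0.843373 − 0.353585 = 0.489789

0.4898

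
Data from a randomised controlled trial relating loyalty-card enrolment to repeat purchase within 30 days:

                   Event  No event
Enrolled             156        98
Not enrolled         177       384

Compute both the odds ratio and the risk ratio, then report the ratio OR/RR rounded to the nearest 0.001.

Cells: a = 156, b = 98, c = 177, d = 384.
OR = (156·384)/(98·177) = 59904/17346 = 3.45348
Risk in exposed = 156/254 = 0.61417; risk in unexposed = 177/561 = 0.31551; RR = 1.94662
OR/RR = 3.45348 / 1.94662 = 1.77409
The outcome is not rare, so the OR lies further from 1 than the RR.

1.774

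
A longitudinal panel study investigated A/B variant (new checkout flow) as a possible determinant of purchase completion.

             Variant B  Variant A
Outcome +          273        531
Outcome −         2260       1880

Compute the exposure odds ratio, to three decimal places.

Reading the table with exposure as columns: a = 273 (Variant B, case), b = 2260 (Variant B, non-case), c = 531 (Variant A, case), d = 1880.
OR = (a·d)/(b·c) = (273 × 1880) / (2260 × 531) = 513240 / 1200060 = 0.42768
Exposure is associated with lower odds of purchase completion (OR = 0.43 < 1).

0.428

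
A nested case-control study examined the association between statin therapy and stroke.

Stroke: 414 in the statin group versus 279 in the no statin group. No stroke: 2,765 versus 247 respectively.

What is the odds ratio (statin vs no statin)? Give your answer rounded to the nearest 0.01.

0.13

From the description: a = 414, b = 2765, c = 279, d = 247.
OR = (a·d)/(b·c) = (414 × 247) / (2765 × 279) = 102258 / 771435 = 0.13256
Exposure is associated with lower odds of stroke (OR = 0.13 < 1).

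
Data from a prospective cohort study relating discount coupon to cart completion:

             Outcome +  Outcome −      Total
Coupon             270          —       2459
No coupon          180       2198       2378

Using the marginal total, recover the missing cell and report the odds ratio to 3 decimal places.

The missing cell is in the exposed row: 2459 − 270 = 2189.
So a = 270, b = 2189, c = 180, d = 2198.
OR = (a·d)/(b·c) = (270 × 2198) / (2189 × 180) = 593460 / 394020 = 1.50617

1.506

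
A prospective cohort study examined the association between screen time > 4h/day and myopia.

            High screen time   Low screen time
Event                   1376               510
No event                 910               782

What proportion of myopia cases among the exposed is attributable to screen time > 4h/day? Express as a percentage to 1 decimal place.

34.4

Reading the table with exposure as columns: a = 1376 (High screen time, case), b = 910 (High screen time, non-case), c = 510 (Low screen time, case), d = 782.
Risk in exposed = 1376/2286 = 0.60192; risk in unexposed = 510/1292 = 0.39474.
RR = 0.60192/0.39474 = 1.52488
AR% = (RR − 1)/RR × 100 = (1.52488 − 1)/1.52488 × 100 = 34.4209%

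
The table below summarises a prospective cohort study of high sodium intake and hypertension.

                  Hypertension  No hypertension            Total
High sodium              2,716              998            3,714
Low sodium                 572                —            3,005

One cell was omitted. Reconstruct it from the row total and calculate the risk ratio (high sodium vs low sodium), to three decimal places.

3.842

The missing cell is in the unexposed row: 3005 − 572 = 2433.
So a = 2716, b = 998, c = 572, d = 2433.
RR = [a/(a+b)] / [c/(c+d)] = (2716/3714) / (572/3005) = 0.73129/0.19035 = 3.84181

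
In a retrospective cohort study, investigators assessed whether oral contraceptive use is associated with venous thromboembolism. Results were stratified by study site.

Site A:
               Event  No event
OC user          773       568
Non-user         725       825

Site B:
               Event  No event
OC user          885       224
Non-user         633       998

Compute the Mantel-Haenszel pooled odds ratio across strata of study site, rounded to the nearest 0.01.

2.80

OR_MH = Σ(aᵢdᵢ/nᵢ) / Σ(bᵢcᵢ/nᵢ), where nᵢ is the stratum total.
Stratum 1 (Site A): n = 2891; a·d/n = 773·825/2891 = 220.5898; b·c/n = 568·725/2891 = 142.4421
Stratum 2 (Site B): n = 2740; a·d/n = 885·998/2740 = 322.3467; b·c/n = 224·633/2740 = 51.7489
OR_MH = (220.5898 + 322.3467) / (142.4421 + 51.7489) = 542.9365 / 194.1910 = 2.79589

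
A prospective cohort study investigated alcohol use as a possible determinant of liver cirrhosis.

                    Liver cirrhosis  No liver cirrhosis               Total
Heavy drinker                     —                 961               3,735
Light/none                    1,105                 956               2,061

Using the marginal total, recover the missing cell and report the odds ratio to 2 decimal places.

2.50

The missing cell is in the exposed row: 3735 − 961 = 2774.
So a = 2774, b = 961, c = 1105, d = 956.
OR = (a·d)/(b·c) = (2774 × 956) / (961 × 1105) = 2651944 / 1061905 = 2.49735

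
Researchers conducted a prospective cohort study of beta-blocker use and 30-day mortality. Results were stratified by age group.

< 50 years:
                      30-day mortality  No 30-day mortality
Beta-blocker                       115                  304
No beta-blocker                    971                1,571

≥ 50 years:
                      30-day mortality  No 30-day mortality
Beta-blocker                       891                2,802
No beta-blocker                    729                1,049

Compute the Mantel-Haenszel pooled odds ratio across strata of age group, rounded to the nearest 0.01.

0.49

OR_MH = Σ(aᵢdᵢ/nᵢ) / Σ(bᵢcᵢ/nᵢ), where nᵢ is the stratum total.
Stratum 1 (< 50 years): n = 2961; a·d/n = 115·1571/2961 = 61.0149; b·c/n = 304·971/2961 = 99.6906
Stratum 2 (≥ 50 years): n = 5471; a·d/n = 891·1049/5471 = 170.8388; b·c/n = 2802·729/5471 = 373.3610
OR_MH = (61.0149 + 170.8388) / (99.6906 + 373.3610) = 231.8536 / 473.0516 = 0.49012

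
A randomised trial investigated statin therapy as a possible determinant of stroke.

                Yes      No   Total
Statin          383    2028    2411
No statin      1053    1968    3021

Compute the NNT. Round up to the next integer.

Risk in treated group = 383/2411 = 0.15886; risk in control = 1053/3021 = 0.34856.
Absolute risk reduction = 0.34856 − 0.15886 = 0.18970
NNT = 1 / ARR = 1 / 0.18970 = 5.271 → round up → 6

6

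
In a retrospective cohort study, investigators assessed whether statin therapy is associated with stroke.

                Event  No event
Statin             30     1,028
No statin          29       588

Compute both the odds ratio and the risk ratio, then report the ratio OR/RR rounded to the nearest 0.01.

Cells: a = 30, b = 1028, c = 29, d = 588.
OR = (30·588)/(1028·29) = 17640/29812 = 0.59171
Risk in exposed = 30/1058 = 0.02836; risk in unexposed = 29/617 = 0.04700; RR = 0.60329
OR/RR = 0.59171 / 0.60329 = 0.98081
The outcome is rare in both groups, so OR ≈ RR (ratio near 1).

0.98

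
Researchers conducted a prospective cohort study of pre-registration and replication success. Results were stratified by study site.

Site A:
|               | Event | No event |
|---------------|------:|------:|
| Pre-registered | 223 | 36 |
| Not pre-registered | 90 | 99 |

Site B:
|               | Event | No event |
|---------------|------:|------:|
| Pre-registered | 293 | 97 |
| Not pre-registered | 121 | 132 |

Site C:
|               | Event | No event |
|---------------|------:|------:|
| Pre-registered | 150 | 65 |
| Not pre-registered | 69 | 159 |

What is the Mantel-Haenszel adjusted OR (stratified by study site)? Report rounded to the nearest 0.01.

OR_MH = Σ(aᵢdᵢ/nᵢ) / Σ(bᵢcᵢ/nᵢ), where nᵢ is the stratum total.
Stratum 1 (Site A): n = 448; a·d/n = 223·99/448 = 49.2790; b·c/n = 36·90/448 = 7.2321
Stratum 2 (Site B): n = 643; a·d/n = 293·132/643 = 60.1493; b·c/n = 97·121/643 = 18.2535
Stratum 3 (Site C): n = 443; a·d/n = 150·159/443 = 53.8375; b·c/n = 65·69/443 = 10.1242
OR_MH = (49.2790 + 60.1493 + 53.8375) / (7.2321 + 18.2535 + 10.1242) = 163.2658 / 35.6098 = 4.58486

4.58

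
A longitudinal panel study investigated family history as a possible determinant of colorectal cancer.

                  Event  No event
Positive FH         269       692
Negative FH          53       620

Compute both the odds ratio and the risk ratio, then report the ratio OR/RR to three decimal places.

1.279

Cells: a = 269, b = 692, c = 53, d = 620.
OR = (269·620)/(692·53) = 166780/36676 = 4.54739
Risk in exposed = 269/961 = 0.27992; risk in unexposed = 53/673 = 0.07875; RR = 3.55441
OR/RR = 4.54739 / 3.55441 = 1.27936
The outcome is not rare, so the OR lies further from 1 than the RR.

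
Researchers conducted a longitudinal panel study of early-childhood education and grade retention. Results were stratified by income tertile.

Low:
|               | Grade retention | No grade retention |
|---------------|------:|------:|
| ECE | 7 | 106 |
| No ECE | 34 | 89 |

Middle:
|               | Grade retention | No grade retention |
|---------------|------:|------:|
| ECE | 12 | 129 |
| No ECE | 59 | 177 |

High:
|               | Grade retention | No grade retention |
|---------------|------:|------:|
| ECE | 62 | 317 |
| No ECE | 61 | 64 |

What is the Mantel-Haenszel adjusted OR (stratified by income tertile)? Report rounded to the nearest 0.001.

OR_MH = Σ(aᵢdᵢ/nᵢ) / Σ(bᵢcᵢ/nᵢ), where nᵢ is the stratum total.
Stratum 1 (Low): n = 236; a·d/n = 7·89/236 = 2.6398; b·c/n = 106·34/236 = 15.2712
Stratum 2 (Middle): n = 377; a·d/n = 12·177/377 = 5.6340; b·c/n = 129·59/377 = 20.1883
Stratum 3 (High): n = 504; a·d/n = 62·64/504 = 7.8730; b·c/n = 317·61/504 = 38.3671
OR_MH = (2.6398 + 5.6340 + 7.8730) / (15.2712 + 20.1883 + 38.3671) = 16.1468 / 73.8266 = 0.21871

0.219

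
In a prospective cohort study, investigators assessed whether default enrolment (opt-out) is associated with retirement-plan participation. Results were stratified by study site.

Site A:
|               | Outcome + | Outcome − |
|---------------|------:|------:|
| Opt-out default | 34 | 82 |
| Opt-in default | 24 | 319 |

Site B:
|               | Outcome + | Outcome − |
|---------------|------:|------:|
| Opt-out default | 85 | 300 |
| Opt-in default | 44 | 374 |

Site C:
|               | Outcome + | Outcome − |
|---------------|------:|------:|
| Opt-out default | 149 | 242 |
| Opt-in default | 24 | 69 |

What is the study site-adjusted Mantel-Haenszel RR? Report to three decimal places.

2.111

RR_MH = Σ(aᵢ·n₀ᵢ/nᵢ) / Σ(cᵢ·n₁ᵢ/nᵢ), with n₁ᵢ = aᵢ+bᵢ (exposed), n₀ᵢ = cᵢ+dᵢ (unexposed), nᵢ = n₁ᵢ+n₀ᵢ.
Stratum 1 (Site A): n₁ = 116, n₀ = 343, n = 459; a·n₀/n = 34·343/459 = 25.4074; c·n₁/n = 24·116/459 = 6.0654
Stratum 2 (Site B): n₁ = 385, n₀ = 418, n = 803; a·n₀/n = 85·418/803 = 44.2466; c·n₁/n = 44·385/803 = 21.0959
Stratum 3 (Site C): n₁ = 391, n₀ = 93, n = 484; a·n₀/n = 149·93/484 = 28.6302; c·n₁/n = 24·391/484 = 19.3884
RR_MH = (25.4074 + 44.2466 + 28.6302) / (6.0654 + 21.0959 + 19.3884) = 98.2841 / 46.5497 = 2.11138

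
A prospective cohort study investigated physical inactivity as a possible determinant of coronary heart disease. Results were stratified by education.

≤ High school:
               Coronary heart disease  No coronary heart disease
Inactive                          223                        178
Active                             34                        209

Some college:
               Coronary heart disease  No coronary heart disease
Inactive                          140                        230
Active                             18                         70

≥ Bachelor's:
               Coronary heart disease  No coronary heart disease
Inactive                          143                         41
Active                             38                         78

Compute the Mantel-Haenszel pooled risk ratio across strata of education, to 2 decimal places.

2.82

RR_MH = Σ(aᵢ·n₀ᵢ/nᵢ) / Σ(cᵢ·n₁ᵢ/nᵢ), with n₁ᵢ = aᵢ+bᵢ (exposed), n₀ᵢ = cᵢ+dᵢ (unexposed), nᵢ = n₁ᵢ+n₀ᵢ.
Stratum 1 (≤ High school): n₁ = 401, n₀ = 243, n = 644; a·n₀/n = 223·243/644 = 84.1444; c·n₁/n = 34·401/644 = 21.1708
Stratum 2 (Some college): n₁ = 370, n₀ = 88, n = 458; a·n₀/n = 140·88/458 = 26.8996; c·n₁/n = 18·370/458 = 14.5415
Stratum 3 (≥ Bachelor's): n₁ = 184, n₀ = 116, n = 300; a·n₀/n = 143·116/300 = 55.2933; c·n₁/n = 38·184/300 = 23.3067
RR_MH = (84.1444 + 26.8996 + 55.2933) / (21.1708 + 14.5415 + 23.3067) = 166.3373 / 59.0190 = 2.81837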